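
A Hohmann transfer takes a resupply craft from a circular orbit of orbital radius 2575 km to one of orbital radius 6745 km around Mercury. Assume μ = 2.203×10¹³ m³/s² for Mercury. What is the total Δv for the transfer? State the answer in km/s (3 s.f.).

r₁ = 2575 km = 2.575×10⁶ m.
r₂ = 6745 km = 6.745×10⁶ m.
Transfer ellipse a_t = (r₁ + r₂)/2 = 4.660×10⁶ m.
At r₁: circular v_c1 = √(μ/r₁) = 2925 m/s; transfer-periherm v_p = √[μ(2/r₁ − 1/a_t)] = 3519 m/s.
Δv₁ = v_p − v_c1 = 594.0 m/s.
At r₂: circular v_c2 = √(μ/r₂) = 1807 m/s; transfer-apoherm v_a = √[μ(2/r₂ − 1/a_t)] = 1343 m/s.
Δv₂ = v_c2 − v_a = 463.8 m/s.
Total Δv = Δv₁ + Δv₂ = 1058 m/s = 1.058 km/s.

Δv_total ≈ 1.06 km/s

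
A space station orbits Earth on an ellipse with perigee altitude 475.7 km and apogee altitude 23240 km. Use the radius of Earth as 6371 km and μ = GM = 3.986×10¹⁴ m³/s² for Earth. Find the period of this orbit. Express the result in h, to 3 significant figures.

r_p = 6371 + 475.7 = 6846.7 km = 6.8467×10⁶ m.
r_a = 6371 + 23240 = 29611 km = 2.9611×10⁷ m.
Semi-major axis a = (r_p + r_a)/2 = (6846.7 + 29611)/2 = 18229 km = 1.823×10⁷ m.
By Kepler's third law T = 2π√(a³/μ) = 2π × 3.898×10³ = 2.449×10⁴ s.
= 6.804 h.

T ≈ 6.80 h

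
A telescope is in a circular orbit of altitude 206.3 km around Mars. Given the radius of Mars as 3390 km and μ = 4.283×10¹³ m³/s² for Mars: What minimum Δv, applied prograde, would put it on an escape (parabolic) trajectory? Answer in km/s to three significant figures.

Δv ≈ 1.43 km/s

r = 3390 + 206.3 = 3596.3 km = 3.5963×10⁶ m.
Circular speed v_c = √(μ/r) = 3451 m/s.
Escape speed v_esc = √(2μ/r) = √2 × v_c = 4880 m/s.
Δv = v_esc − v_c = 1429 m/s = 1.429 km/s.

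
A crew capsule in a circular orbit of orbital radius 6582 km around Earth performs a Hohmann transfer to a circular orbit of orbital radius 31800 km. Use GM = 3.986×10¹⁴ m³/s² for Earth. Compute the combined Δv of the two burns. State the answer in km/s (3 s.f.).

Δv_total ≈ 3.70 km/s

r₁ = 6582 km = 6.582×10⁶ m.
r₂ = 31800 km = 3.180×10⁷ m.
Transfer ellipse a_t = (r₁ + r₂)/2 = 1.919×10⁷ m.
At r₁: circular v_c1 = √(μ/r₁) = 7782 m/s; transfer-perigee v_p = √[μ(2/r₁ − 1/a_t)] = 10020 m/s.
Δv₁ = v_p − v_c1 = 2235 m/s.
At r₂: circular v_c2 = √(μ/r₂) = 3540 m/s; transfer-apogee v_a = √[μ(2/r₂ − 1/a_t)] = 2073 m/s.
Δv₂ = v_c2 − v_a = 1467 m/s.
Total Δv = Δv₁ + Δv₂ = 3702 m/s = 3.702 km/s.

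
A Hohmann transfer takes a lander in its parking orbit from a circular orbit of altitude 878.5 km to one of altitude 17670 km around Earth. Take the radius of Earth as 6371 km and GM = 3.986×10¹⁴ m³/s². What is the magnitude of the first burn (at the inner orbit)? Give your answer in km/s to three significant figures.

r₁ = 6371 + 878.5 = 7249.5 km = 7.2495×10⁶ m.
r₂ = 6371 + 17670 = 24041 km = 2.4041×10⁷ m.
Transfer ellipse a_t = (r₁ + r₂)/2 = 1.565×10⁷ m.
At r₁: circular v_c1 = √(μ/r₁) = 7415 m/s; transfer-perigee v_p = √[μ(2/r₁ − 1/a_t)] = 9192 m/s.
Δv₁ = v_p − v_c1 = 1777 m/s.
= 1.777 km/s.

Δv ≈ 1.78 km/s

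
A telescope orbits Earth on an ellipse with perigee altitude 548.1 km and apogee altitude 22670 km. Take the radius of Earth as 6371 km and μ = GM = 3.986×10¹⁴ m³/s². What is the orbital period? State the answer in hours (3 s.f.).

r_p = 6371 + 548.1 = 6919.1 km = 6.9191×10⁶ m.
r_a = 6371 + 22670 = 29041 km = 2.9041×10⁷ m.
Semi-major axis a = (r_p + r_a)/2 = (6919.1 + 29041)/2 = 17980 km = 1.798×10⁷ m.
By Kepler's third law T = 2π√(a³/μ) = 2π × 3.819×10³ = 2.399×10⁴ s.
= 6.665 hours.

T ≈ 6.66 hours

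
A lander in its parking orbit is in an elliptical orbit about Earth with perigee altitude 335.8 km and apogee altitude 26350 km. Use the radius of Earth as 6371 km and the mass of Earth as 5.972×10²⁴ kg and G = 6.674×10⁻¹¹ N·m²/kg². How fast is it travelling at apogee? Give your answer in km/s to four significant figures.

v ≈ 2.036 km/s

μ = GM = 6.674×10⁻¹¹ × 5.972×10²⁴ = 3.986×10¹⁴ m³/s².
r_p = 6371 + 335.8 = 6706.8 km = 6.7068×10⁶ m.
r_a = 6371 + 26350 = 32721 km = 3.2721×10⁷ m.
Semi-major axis a = (r_p + r_a)/2 = 19714 km = 1.971×10⁷ m.
Vis-viva: v² = μ(2/r − 1/a) = 3.986×10¹⁴ × (6.112×10⁻⁸ − 5.073×10⁻⁸) = 4.144×10⁶ m²/s².
v = 2036 m/s = 2.036 km/s.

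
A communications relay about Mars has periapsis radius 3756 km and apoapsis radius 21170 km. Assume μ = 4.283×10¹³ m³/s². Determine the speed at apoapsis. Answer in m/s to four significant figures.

v ≈ 780.8 m/s

Semi-major axis a = (r_p + r_a)/2 = 12463 km = 1.246×10⁷ m.
Vis-viva: v² = μ(2/r − 1/a) = 4.283×10¹³ × (9.447×10⁻⁸ − 8.024×10⁻⁸) = 6.097×10⁵ m²/s².
v = 780.8 m/s.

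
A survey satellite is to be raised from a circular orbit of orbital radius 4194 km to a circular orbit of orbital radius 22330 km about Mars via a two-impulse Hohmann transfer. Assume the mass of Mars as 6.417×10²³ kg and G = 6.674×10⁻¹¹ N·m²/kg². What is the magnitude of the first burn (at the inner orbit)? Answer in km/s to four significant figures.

μ = GM = 6.674×10⁻¹¹ × 6.417×10²³ = 4.283×10¹³ m³/s².
r₁ = 4194 km = 4.194×10⁶ m.
r₂ = 22330 km = 2.233×10⁷ m.
Transfer ellipse a_t = (r₁ + r₂)/2 = 1.326×10⁷ m.
At r₁: circular v_c1 = √(μ/r₁) = 3196 m/s; transfer-periapsis v_p = √[μ(2/r₁ − 1/a_t)] = 4147 m/s.
Δv₁ = v_p − v_c1 = 951.0 m/s.
= 0.951 km/s.

Δv ≈ 0.951 km/s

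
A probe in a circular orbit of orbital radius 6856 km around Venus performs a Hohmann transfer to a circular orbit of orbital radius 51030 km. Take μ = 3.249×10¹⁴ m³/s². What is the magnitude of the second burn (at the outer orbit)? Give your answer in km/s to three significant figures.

Δv ≈ 1.30 km/s

r₁ = 6856 km = 6.856×10⁶ m.
r₂ = 51030 km = 5.103×10⁷ m.
Transfer ellipse a_t = (r₁ + r₂)/2 = 2.894×10⁷ m.
At r₁: circular v_c1 = √(μ/r₁) = 6884 m/s; transfer-periapsis v_p = √[μ(2/r₁ − 1/a_t)] = 9141 m/s.
At r₂: circular v_c2 = √(μ/r₂) = 2523 m/s; transfer-apoapsis v_a = √[μ(2/r₂ − 1/a_t)] = 1228 m/s.
Δv₂ = v_c2 − v_a = 1295 m/s.
= 1.295 km/s.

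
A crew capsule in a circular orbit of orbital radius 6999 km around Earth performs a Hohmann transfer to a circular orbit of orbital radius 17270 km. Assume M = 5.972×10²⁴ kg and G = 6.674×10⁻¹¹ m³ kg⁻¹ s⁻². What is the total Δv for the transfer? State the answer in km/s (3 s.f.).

μ = GM = 6.674×10⁻¹¹ × 5.972×10²⁴ = 3.986×10¹⁴ m³/s².
r₁ = 6999 km = 6.999×10⁶ m.
r₂ = 17270 km = 1.727×10⁷ m.
Transfer ellipse a_t = (r₁ + r₂)/2 = 1.213×10⁷ m.
At r₁: circular v_c1 = √(μ/r₁) = 7546 m/s; transfer-perigee v_p = √[μ(2/r₁ − 1/a_t)] = 9003 m/s.
Δv₁ = v_p − v_c1 = 1456 m/s.
At r₂: circular v_c2 = √(μ/r₂) = 4804 m/s; transfer-apogee v_a = √[μ(2/r₂ − 1/a_t)] = 3648 m/s.
Δv₂ = v_c2 − v_a = 1156 m/s.
Total Δv = Δv₁ + Δv₂ = 2612 m/s = 2.612 km/s.

Δv_total ≈ 2.61 km/s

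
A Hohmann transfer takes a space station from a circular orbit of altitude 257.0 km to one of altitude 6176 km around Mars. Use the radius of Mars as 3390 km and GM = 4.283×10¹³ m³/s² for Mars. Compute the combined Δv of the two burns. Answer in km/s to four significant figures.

r₁ = 3390 + 257.0 = 3647.0 km = 3.6470×10⁶ m.
r₂ = 3390 + 6176 = 9566.0 km = 9.5660×10⁶ m.
Transfer ellipse a_t = (r₁ + r₂)/2 = 6.606×10⁶ m.
At r₁: circular v_c1 = √(μ/r₁) = 3427 m/s; transfer-periapsis v_p = √[μ(2/r₁ − 1/a_t)] = 4124 m/s.
Δv₁ = v_p − v_c1 = 696.7 m/s.
At r₂: circular v_c2 = √(μ/r₂) = 2116 m/s; transfer-apoapsis v_a = √[μ(2/r₂ − 1/a_t)] = 1572 m/s.
Δv₂ = v_c2 − v_a = 543.8 m/s.
Total Δv = Δv₁ + Δv₂ = 1241 m/s = 1.241 km/s.

Δv_total ≈ 1.241 km/s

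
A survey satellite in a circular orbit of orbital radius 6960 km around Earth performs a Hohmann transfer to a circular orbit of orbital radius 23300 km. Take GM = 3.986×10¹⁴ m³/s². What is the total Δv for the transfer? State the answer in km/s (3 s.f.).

Δv_total ≈ 3.15 km/s

r₁ = 6960 km = 6.960×10⁶ m.
r₂ = 23300 km = 2.330×10⁷ m.
Transfer ellipse a_t = (r₁ + r₂)/2 = 1.513×10⁷ m.
At r₁: circular v_c1 = √(μ/r₁) = 7568 m/s; transfer-perigee v_p = √[μ(2/r₁ − 1/a_t)] = 9391 m/s.
Δv₁ = v_p − v_c1 = 1824 m/s.
At r₂: circular v_c2 = √(μ/r₂) = 4136 m/s; transfer-apogee v_a = √[μ(2/r₂ − 1/a_t)] = 2805 m/s.
Δv₂ = v_c2 − v_a = 1331 m/s.
Total Δv = Δv₁ + Δv₂ = 3154 m/s = 3.154 km/s.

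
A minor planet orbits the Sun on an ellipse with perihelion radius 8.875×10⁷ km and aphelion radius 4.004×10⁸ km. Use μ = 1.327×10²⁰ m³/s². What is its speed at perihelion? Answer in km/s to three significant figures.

Semi-major axis a = (r_p + r_a)/2 = 2.4458×10⁸ km = 2.446×10¹¹ m.
Vis-viva: v² = μ(2/r − 1/a) = 1.327×10²⁰ × (2.254×10⁻¹¹ − 4.089×10⁻¹²) = 2.448×10⁹ m²/s².
v = 49480 m/s = 49.48 km/s.

v ≈ 49.5 km/s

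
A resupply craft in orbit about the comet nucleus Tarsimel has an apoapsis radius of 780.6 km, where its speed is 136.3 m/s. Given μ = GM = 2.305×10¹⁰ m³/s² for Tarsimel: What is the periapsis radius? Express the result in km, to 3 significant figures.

r_a = 7.806×10⁵ m.
Specific energy ε = v²/2 − μ/r = -2.024×10⁴ J/kg, so a = −μ/(2ε) = 5.694×10⁵ m.
The apsides satisfy r_p + r_a = 2a, so the periapsis radius is 2a − r_a = 3.582×10⁵ m = 358.25 km.

periapsis radius ≈ 358 km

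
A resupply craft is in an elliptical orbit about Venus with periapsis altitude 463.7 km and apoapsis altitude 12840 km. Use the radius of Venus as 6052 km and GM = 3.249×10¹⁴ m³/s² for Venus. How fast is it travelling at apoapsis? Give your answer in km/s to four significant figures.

v ≈ 2.970 km/s

r_p = 6052 + 463.7 = 6515.7 km = 6.5157×10⁶ m.
r_a = 6052 + 12840 = 18892 km = 1.8892×10⁷ m.
Semi-major axis a = (r_p + r_a)/2 = 12704 km = 1.270×10⁷ m.
Vis-viva: v² = μ(2/r − 1/a) = 3.249×10¹⁴ × (1.059×10⁻⁷ − 7.872×10⁻⁸) = 8.821×10⁶ m²/s².
v = 2970 m/s = 2.970 km/s.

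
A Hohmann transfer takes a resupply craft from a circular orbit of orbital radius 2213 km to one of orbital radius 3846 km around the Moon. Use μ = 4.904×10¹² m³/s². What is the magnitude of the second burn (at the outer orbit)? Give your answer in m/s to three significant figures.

Δv ≈ 164 m/s

r₁ = 2213 km = 2.213×10⁶ m.
r₂ = 3846 km = 3.846×10⁶ m.
Transfer ellipse a_t = (r₁ + r₂)/2 = 3.030×10⁶ m.
At r₁: circular v_c1 = √(μ/r₁) = 1489 m/s; transfer-perilune v_p = √[μ(2/r₁ − 1/a_t)] = 1677 m/s.
At r₂: circular v_c2 = √(μ/r₂) = 1129 m/s; transfer-apolune v_a = √[μ(2/r₂ − 1/a_t)] = 965.1 m/s.
Δv₂ = v_c2 − v_a = 164.1 m/s.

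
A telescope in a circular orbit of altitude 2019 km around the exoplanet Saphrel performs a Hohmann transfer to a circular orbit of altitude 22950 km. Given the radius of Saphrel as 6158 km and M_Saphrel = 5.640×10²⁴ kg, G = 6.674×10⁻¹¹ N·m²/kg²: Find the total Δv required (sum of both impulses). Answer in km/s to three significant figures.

μ = GM = 6.674×10⁻¹¹ × 5.640×10²⁴ = 3.764×10¹⁴ m³/s².
r₁ = 6158 + 2019 = 8177.0 km = 8.1770×10⁶ m.
r₂ = 6158 + 22950 = 29108 km = 2.9108×10⁷ m.
Transfer ellipse a_t = (r₁ + r₂)/2 = 1.864×10⁷ m.
At r₁: circular v_c1 = √(μ/r₁) = 6785 m/s; transfer-periapsis v_p = √[μ(2/r₁ − 1/a_t)] = 8478 m/s.
Δv₁ = v_p − v_c1 = 1693 m/s.
At r₂: circular v_c2 = √(μ/r₂) = 3596 m/s; transfer-apoapsis v_a = √[μ(2/r₂ − 1/a_t)] = 2382 m/s.
Δv₂ = v_c2 − v_a = 1214 m/s.
Total Δv = Δv₁ + Δv₂ = 2908 m/s = 2.908 km/s.

Δv_total ≈ 2.91 km/s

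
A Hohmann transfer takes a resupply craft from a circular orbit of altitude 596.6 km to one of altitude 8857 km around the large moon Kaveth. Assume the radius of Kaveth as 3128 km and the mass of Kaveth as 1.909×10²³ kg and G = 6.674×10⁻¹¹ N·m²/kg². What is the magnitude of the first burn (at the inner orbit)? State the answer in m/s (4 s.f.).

μ = GM = 6.674×10⁻¹¹ × 1.909×10²³ = 1.274×10¹³ m³/s².
r₁ = 3128 + 596.6 = 3724.6 km = 3.7246×10⁶ m.
r₂ = 3128 + 8857 = 11985 km = 1.1985×10⁷ m.
Transfer ellipse a_t = (r₁ + r₂)/2 = 7.855×10⁶ m.
At r₁: circular v_c1 = √(μ/r₁) = 1850 m/s; transfer-periapsis v_p = √[μ(2/r₁ − 1/a_t)] = 2285 m/s.
Δv₁ = v_p − v_c1 = 435.1 m/s.

Δv ≈ 435.1 m/s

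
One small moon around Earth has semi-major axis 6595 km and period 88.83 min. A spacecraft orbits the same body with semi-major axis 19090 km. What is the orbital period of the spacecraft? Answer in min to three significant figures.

Kepler's third law: T² ∝ a³, so T₂ = T₁ (a₂/a₁)^(3/2).
a₂/a₁ = 2.895, (a₂/a₁)^(3/2) = 4.925.
T₂ = 88.83 × 4.925 = 437.5 min.

T₂ ≈ 437 min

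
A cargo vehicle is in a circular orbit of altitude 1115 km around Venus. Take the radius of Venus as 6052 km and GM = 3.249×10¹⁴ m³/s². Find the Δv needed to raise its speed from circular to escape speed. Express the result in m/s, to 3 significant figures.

Δv ≈ 2790 m/s

r = 6052 + 1115 = 7167.0 km = 7.1670×10⁶ m.
Circular speed v_c = √(μ/r) = 6733 m/s.
Escape speed v_esc = √(2μ/r) = √2 × v_c = 9522 m/s.
Δv = v_esc − v_c = 2789 m/s.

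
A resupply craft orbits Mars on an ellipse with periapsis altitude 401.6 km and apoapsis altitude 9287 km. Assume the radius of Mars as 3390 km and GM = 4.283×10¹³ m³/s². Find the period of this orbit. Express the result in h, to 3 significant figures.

r_p = 3390 + 401.6 = 3791.6 km = 3.7916×10⁶ m.
r_a = 3390 + 9287 = 12677 km = 1.2677×10⁷ m.
Semi-major axis a = (r_p + r_a)/2 = (3791.6 + 12677)/2 = 8234.3 km = 8.234×10⁶ m.
By Kepler's third law T = 2π√(a³/μ) = 2π × 3.610×10³ = 2.269×10⁴ s.
= 6.301 h.

T ≈ 6.30 h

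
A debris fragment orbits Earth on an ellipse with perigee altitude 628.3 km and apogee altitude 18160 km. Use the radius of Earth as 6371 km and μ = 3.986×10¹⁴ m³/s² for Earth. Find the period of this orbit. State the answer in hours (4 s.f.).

r_p = 6371 + 628.3 = 6999.3 km = 6.9993×10⁶ m.
r_a = 6371 + 18160 = 24531 km = 2.4531×10⁷ m.
Semi-major axis a = (r_p + r_a)/2 = (6999.3 + 24531)/2 = 15765 km = 1.577×10⁷ m.
By Kepler's third law T = 2π√(a³/μ) = 2π × 3.135×10³ = 1.970×10⁴ s.
= 5.472 hours.

T ≈ 5.472 hours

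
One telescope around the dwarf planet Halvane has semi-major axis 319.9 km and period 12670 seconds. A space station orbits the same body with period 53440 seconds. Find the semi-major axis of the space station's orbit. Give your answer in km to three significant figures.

Kepler's third law: a³ ∝ T², so a₂ = a₁ (T₂/T₁)^(2/3).
T₂/T₁ = 4.218, (T₂/T₁)^(2/3) = 2.611.
a₂ = 319.9 × 2.611 = 835.1 km.

a₂ ≈ 835 km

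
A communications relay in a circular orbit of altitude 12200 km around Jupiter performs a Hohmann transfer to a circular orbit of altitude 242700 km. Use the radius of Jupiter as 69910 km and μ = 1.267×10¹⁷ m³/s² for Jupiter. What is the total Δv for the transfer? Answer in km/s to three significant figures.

r₁ = 69910 + 12200 = 82110 km = 8.2110×10⁷ m.
r₂ = 69910 + 242700 = 312610 km = 3.1261×10⁸ m.
Transfer ellipse a_t = (r₁ + r₂)/2 = 1.974×10⁸ m.
At r₁: circular v_c1 = √(μ/r₁) = 39280 m/s; transfer-perijove v_p = √[μ(2/r₁ − 1/a_t)] = 49440 m/s.
Δv₁ = v_p − v_c1 = 10160 m/s.
At r₂: circular v_c2 = √(μ/r₂) = 20130 m/s; transfer-apojove v_a = √[μ(2/r₂ − 1/a_t)] = 12990 m/s.
Δv₂ = v_c2 − v_a = 7147 m/s.
Total Δv = Δv₁ + Δv₂ = 17300 m/s = 17.30 km/s.

Δv_total ≈ 17.3 km/s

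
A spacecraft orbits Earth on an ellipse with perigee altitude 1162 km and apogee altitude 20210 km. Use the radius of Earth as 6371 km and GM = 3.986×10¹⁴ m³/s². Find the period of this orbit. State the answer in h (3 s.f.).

r_p = 6371 + 1162 = 7533.0 km = 7.5330×10⁶ m.
r_a = 6371 + 20210 = 26581 km = 2.6581×10⁷ m.
Semi-major axis a = (r_p + r_a)/2 = (7533.0 + 26581)/2 = 17057 km = 1.706×10⁷ m.
By Kepler's third law T = 2π√(a³/μ) = 2π × 3.528×10³ = 2.217×10⁴ s.
= 6.158 h.

T ≈ 6.16 h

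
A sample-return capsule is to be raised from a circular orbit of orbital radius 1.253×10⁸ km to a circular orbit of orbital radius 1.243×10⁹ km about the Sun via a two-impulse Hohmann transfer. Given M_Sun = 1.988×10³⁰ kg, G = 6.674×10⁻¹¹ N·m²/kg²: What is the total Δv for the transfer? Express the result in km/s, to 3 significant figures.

μ = GM = 6.674×10⁻¹¹ × 1.988×10³⁰ = 1.327×10²⁰ m³/s².
r₁ = 1.253×10⁸ km = 1.253×10¹¹ m.
r₂ = 1.243×10⁹ km = 1.243×10¹² m.
Transfer ellipse a_t = (r₁ + r₂)/2 = 6.842×10¹¹ m.
At r₁: circular v_c1 = √(μ/r₁) = 32540 m/s; transfer-perihelion v_p = √[μ(2/r₁ − 1/a_t)] = 43860 m/s.
Δv₁ = v_p − v_c1 = 11320 m/s.
At r₂: circular v_c2 = √(μ/r₂) = 10330 m/s; transfer-aphelion v_a = √[μ(2/r₂ − 1/a_t)] = 4421 m/s.
Δv₂ = v_c2 − v_a = 5910 m/s.
Total Δv = Δv₁ + Δv₂ = 17230 m/s = 17.23 km/s.

Δv_total ≈ 17.2 km/s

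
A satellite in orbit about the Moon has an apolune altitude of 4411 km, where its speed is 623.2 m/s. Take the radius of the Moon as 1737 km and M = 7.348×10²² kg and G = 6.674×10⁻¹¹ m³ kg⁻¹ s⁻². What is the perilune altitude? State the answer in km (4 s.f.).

perilune altitude ≈ 241.3 km

μ = GM = 6.674×10⁻¹¹ × 7.348×10²² = 4.904×10¹² m³/s².
r_a = 1737 + 4411 = 6148.0 km = 6.148×10⁶ m.
Specific energy ε = v²/2 − μ/r = -6.035×10⁵ J/kg, so a = −μ/(2ε) = 4.063×10⁶ m.
The apsides satisfy r_p + r_a = 2a, so the perilune radius is 2a − r_a = 1.978×10⁶ m = 1978.3 km.
Perilune altitude = 1978.3 − 1737 = 241.32 km.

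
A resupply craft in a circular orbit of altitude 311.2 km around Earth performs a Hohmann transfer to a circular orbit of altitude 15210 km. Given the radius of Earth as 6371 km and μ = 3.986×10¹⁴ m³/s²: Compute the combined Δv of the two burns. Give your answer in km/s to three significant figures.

Δv_total ≈ 3.16 km/s

r₁ = 6371 + 311.2 = 6682.2 km = 6.6822×10⁶ m.
r₂ = 6371 + 15210 = 21581 km = 2.1581×10⁷ m.
Transfer ellipse a_t = (r₁ + r₂)/2 = 1.413×10⁷ m.
At r₁: circular v_c1 = √(μ/r₁) = 7723 m/s; transfer-perigee v_p = √[μ(2/r₁ − 1/a_t)] = 9544 m/s.
Δv₁ = v_p − v_c1 = 1821 m/s.
At r₂: circular v_c2 = √(μ/r₂) = 4298 m/s; transfer-apogee v_a = √[μ(2/r₂ − 1/a_t)] = 2955 m/s.
Δv₂ = v_c2 − v_a = 1342 m/s.
Total Δv = Δv₁ + Δv₂ = 3163 m/s = 3.163 km/s.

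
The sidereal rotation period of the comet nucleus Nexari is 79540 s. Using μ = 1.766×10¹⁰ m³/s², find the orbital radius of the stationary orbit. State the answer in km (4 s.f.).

r_sync ≈ 1414 km

A synchronous orbit has period T, so by Kepler's third law a = (μT²/4π²)^(1/3).
μT²/4π² = 1.766×10¹⁰ × (7.954×10⁴)² / 39.48 = 2.830×10¹⁸ m³.
a = 1.414×10⁶ m = 1414.5 km.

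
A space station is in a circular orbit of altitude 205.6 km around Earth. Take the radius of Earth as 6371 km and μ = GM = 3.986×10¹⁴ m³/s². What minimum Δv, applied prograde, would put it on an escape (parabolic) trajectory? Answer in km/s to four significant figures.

r = 6371 + 205.6 = 6576.6 km = 6.5766×10⁶ m.
Circular speed v_c = √(μ/r) = 7785 m/s.
Escape speed v_esc = √(2μ/r) = √2 × v_c = 11010 m/s.
Δv = v_esc − v_c = 3225 m/s = 3.225 km/s.

Δv ≈ 3.225 km/s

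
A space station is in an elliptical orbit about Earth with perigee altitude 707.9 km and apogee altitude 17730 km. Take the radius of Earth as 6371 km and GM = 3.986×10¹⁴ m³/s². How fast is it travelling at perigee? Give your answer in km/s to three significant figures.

r_p = 6371 + 707.9 = 7078.9 km = 7.0789×10⁶ m.
r_a = 6371 + 17730 = 24101 km = 2.4101×10⁷ m.
Semi-major axis a = (r_p + r_a)/2 = 15590 km = 1.559×10⁷ m.
Vis-viva: v² = μ(2/r − 1/a) = 3.986×10¹⁴ × (2.825×10⁻⁷ − 6.414×10⁻⁸) = 8.705×10⁷ m²/s².
v = 9330 m/s = 9.330 km/s.

v ≈ 9.33 km/s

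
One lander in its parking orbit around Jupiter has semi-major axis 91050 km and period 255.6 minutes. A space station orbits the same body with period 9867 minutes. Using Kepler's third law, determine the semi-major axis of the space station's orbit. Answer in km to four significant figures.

Kepler's third law: a³ ∝ T², so a₂ = a₁ (T₂/T₁)^(2/3).
T₂/T₁ = 38.60, (T₂/T₁)^(2/3) = 11.42.
a₂ = 91050 × 11.42 = 1.040×10⁶ km.

a₂ ≈ 1.040×10⁶ km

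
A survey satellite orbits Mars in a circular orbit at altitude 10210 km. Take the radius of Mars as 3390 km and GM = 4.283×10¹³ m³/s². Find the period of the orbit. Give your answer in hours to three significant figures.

T ≈ 13.4 hours

r = 3390 + 10210 = 13600 km = 1.3600×10⁷ m.
Kepler's third law: T = 2π√(r³/μ) = 2π√((1.360×10⁷)³ / 4.283×10¹³).
r³/μ = 5.873×10⁷ s², so T = 2π × 7.664×10³ = 4.815×10⁴ s.
Converting: 4.815×10⁴ s ÷ 3600 = 13.38 hours.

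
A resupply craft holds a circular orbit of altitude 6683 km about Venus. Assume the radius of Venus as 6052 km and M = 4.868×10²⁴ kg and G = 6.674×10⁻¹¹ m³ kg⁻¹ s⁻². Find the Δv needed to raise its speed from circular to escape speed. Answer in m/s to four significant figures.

μ = GM = 6.674×10⁻¹¹ × 4.868×10²⁴ = 3.249×10¹⁴ m³/s².
r = 6052 + 6683 = 12735 km = 1.2735×10⁷ m.
Circular speed v_c = √(μ/r) = 5051 m/s.
Escape speed v_esc = √(2μ/r) = √2 × v_c = 7143 m/s.
Δv = v_esc − v_c = 2092 m/s.

Δv ≈ 2092 m/s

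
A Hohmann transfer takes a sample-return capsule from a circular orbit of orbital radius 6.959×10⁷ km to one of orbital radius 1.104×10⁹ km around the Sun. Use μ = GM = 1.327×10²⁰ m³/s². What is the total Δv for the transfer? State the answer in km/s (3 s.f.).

r₁ = 6.959×10⁷ km = 6.959×10¹⁰ m.
r₂ = 1.104×10⁹ km = 1.104×10¹² m.
Transfer ellipse a_t = (r₁ + r₂)/2 = 5.868×10¹¹ m.
At r₁: circular v_c1 = √(μ/r₁) = 43670 m/s; transfer-perihelion v_p = √[μ(2/r₁ − 1/a_t)] = 59900 m/s.
Δv₁ = v_p − v_c1 = 16230 m/s.
At r₂: circular v_c2 = √(μ/r₂) = 10960 m/s; transfer-aphelion v_a = √[μ(2/r₂ − 1/a_t)] = 3776 m/s.
Δv₂ = v_c2 − v_a = 7188 m/s.
Total Δv = Δv₁ + Δv₂ = 23420 m/s = 23.42 km/s.

Δv_total ≈ 23.4 km/s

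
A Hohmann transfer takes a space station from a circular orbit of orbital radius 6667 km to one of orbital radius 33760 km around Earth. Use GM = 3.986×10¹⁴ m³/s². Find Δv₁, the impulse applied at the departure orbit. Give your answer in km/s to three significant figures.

Δv ≈ 2.26 km/s

r₁ = 6667 km = 6.667×10⁶ m.
r₂ = 33760 km = 3.376×10⁷ m.
Transfer ellipse a_t = (r₁ + r₂)/2 = 2.021×10⁷ m.
At r₁: circular v_c1 = √(μ/r₁) = 7732 m/s; transfer-perigee v_p = √[μ(2/r₁ − 1/a_t)] = 9993 m/s.
Δv₁ = v_p − v_c1 = 2261 m/s.
= 2.261 km/s.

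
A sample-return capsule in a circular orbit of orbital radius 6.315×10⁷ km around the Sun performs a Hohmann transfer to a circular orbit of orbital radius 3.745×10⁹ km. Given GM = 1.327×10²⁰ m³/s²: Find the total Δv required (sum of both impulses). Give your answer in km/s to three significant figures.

Δv_total ≈ 23.3 km/s

r₁ = 6.315×10⁷ km = 6.315×10¹⁰ m.
r₂ = 3.745×10⁹ km = 3.745×10¹² m.
Transfer ellipse a_t = (r₁ + r₂)/2 = 1.904×10¹² m.
At r₁: circular v_c1 = √(μ/r₁) = 45840 m/s; transfer-perihelion v_p = √[μ(2/r₁ − 1/a_t)] = 64290 m/s.
Δv₁ = v_p − v_c1 = 18450 m/s.
At r₂: circular v_c2 = √(μ/r₂) = 5953 m/s; transfer-aphelion v_a = √[μ(2/r₂ − 1/a_t)] = 1084 m/s.
Δv₂ = v_c2 − v_a = 4869 m/s.
Total Δv = Δv₁ + Δv₂ = 23320 m/s = 23.32 km/s.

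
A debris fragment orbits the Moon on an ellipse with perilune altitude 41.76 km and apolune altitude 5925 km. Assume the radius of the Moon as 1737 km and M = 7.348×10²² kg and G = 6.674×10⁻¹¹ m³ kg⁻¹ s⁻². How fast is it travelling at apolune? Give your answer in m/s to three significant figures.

v ≈ 491 m/s

μ = GM = 6.674×10⁻¹¹ × 7.348×10²² = 4.904×10¹² m³/s².
r_p = 1737 + 41.76 = 1778.8 km = 1.7788×10⁶ m.
r_a = 1737 + 5925 = 7662.0 km = 7.6620×10⁶ m.
Semi-major axis a = (r_p + r_a)/2 = 4720.4 km = 4.720×10⁶ m.
Vis-viva: v² = μ(2/r − 1/a) = 4.904×10¹² × (2.610×10⁻⁷ − 2.118×10⁻⁷) = 2.412×10⁵ m²/s².
v = 491.1 m/s.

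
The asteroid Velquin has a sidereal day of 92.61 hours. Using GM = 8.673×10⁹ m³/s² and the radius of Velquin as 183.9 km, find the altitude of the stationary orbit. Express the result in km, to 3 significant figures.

h_sync ≈ 2720 km

T = 92.61 hours = 3.334×10⁵ s.
A synchronous orbit has period T, so by Kepler's third law a = (μT²/4π²)^(1/3).
μT²/4π² = 8.673×10⁹ × (3.334×10⁵)² / 39.48 = 2.442×10¹⁹ m³.
a = 2.901×10⁶ m = 2901.2 km.
Altitude h = a − R = 2901.2 − 183.9 = 2717.3 km.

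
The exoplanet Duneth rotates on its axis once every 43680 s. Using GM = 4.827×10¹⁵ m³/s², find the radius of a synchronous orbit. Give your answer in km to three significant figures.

A synchronous orbit has period T, so by Kepler's third law a = (μT²/4π²)^(1/3).
μT²/4π² = 4.827×10¹⁵ × (4.368×10⁴)² / 39.48 = 2.333×10²³ m³.
a = 6.156×10⁷ m = 61559 km.

r_sync ≈ 61600 km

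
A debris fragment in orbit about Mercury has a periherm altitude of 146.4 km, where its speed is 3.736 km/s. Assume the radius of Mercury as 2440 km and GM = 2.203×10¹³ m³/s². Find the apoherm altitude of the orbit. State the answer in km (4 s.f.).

apoherm altitude ≈ 9290 km

r_p = 2440 + 146.4 = 2586.4 km = 2.586×10⁶ m.
Specific energy ε = v²/2 − μ/r = -1.539×10⁶ J/kg, so a = −μ/(2ε) = 7.158×10⁶ m.
The apsides satisfy r_p + r_a = 2a, so the apoherm radius is 2a − r_p = 1.173×10⁷ m = 11730 km.
Apoherm altitude = 11730 − 2440 = 9290.1 km.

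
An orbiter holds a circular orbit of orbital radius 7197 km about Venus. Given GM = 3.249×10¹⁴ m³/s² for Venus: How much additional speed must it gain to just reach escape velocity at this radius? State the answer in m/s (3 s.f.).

Δv ≈ 2780 m/s

r = 7197 km = 7.197×10⁶ m.
Circular speed v_c = √(μ/r) = 6719 m/s.
Escape speed v_esc = √(2μ/r) = √2 × v_c = 9502 m/s.
Δv = v_esc − v_c = 2783 m/s.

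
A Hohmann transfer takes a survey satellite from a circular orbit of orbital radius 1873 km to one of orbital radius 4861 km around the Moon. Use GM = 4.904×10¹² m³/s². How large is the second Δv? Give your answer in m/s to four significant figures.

Δv ≈ 255.3 m/s

r₁ = 1873 km = 1.873×10⁶ m.
r₂ = 4861 km = 4.861×10⁶ m.
Transfer ellipse a_t = (r₁ + r₂)/2 = 3.367×10⁶ m.
At r₁: circular v_c1 = √(μ/r₁) = 1618 m/s; transfer-perilune v_p = √[μ(2/r₁ − 1/a_t)] = 1944 m/s.
At r₂: circular v_c2 = √(μ/r₂) = 1004 m/s; transfer-apolune v_a = √[μ(2/r₂ − 1/a_t)] = 749.1 m/s.
Δv₂ = v_c2 − v_a = 255.3 m/s.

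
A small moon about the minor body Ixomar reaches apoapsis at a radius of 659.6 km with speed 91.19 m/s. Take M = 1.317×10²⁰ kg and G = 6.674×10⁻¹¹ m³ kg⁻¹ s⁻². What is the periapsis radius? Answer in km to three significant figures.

μ = GM = 6.674×10⁻¹¹ × 1.317×10²⁰ = 8.790×10⁹ m³/s².
r_a = 6.596×10⁵ m.
Specific energy ε = v²/2 − μ/r = -9.168×10³ J/kg, so a = −μ/(2ε) = 4.794×10⁵ m.
The apsides satisfy r_p + r_a = 2a, so the periapsis radius is 2a − r_a = 2.991×10⁵ m = 299.14 km.

periapsis radius ≈ 299 km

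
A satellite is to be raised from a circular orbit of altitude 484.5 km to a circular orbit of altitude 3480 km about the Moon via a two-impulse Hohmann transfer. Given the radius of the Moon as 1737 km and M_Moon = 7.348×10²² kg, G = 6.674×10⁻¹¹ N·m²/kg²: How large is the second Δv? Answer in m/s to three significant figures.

Δv ≈ 220 m/s

μ = GM = 6.674×10⁻¹¹ × 7.348×10²² = 4.904×10¹² m³/s².
r₁ = 1737 + 484.5 = 2221.5 km = 2.2215×10⁶ m.
r₂ = 1737 + 3480 = 5217.0 km = 5.2170×10⁶ m.
Transfer ellipse a_t = (r₁ + r₂)/2 = 3.719×10⁶ m.
At r₁: circular v_c1 = √(μ/r₁) = 1486 m/s; transfer-perilune v_p = √[μ(2/r₁ − 1/a_t)] = 1760 m/s.
At r₂: circular v_c2 = √(μ/r₂) = 969.5 m/s; transfer-apolune v_a = √[μ(2/r₂ − 1/a_t)] = 749.3 m/s.
Δv₂ = v_c2 − v_a = 220.2 m/s.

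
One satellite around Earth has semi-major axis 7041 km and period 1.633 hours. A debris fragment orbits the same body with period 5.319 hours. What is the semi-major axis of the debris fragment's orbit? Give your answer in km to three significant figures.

a₂ ≈ 15500 km

Kepler's third law: a³ ∝ T², so a₂ = a₁ (T₂/T₁)^(2/3).
T₂/T₁ = 3.257, (T₂/T₁)^(2/3) = 2.197.
a₂ = 7041 × 2.197 = 15470 km.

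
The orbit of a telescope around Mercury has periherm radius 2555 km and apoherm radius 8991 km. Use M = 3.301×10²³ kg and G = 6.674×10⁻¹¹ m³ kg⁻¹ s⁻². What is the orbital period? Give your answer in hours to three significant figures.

T ≈ 5.16 hours

μ = GM = 6.674×10⁻¹¹ × 3.301×10²³ = 2.203×10¹³ m³/s².
Semi-major axis a = (r_p + r_a)/2 = (2555.0 + 8991.0)/2 = 5773.0 km = 5.773×10⁶ m.
By Kepler's third law T = 2π√(a³/μ) = 2π × 2.955×10³ = 1.857×10⁴ s.
= 5.158 hours.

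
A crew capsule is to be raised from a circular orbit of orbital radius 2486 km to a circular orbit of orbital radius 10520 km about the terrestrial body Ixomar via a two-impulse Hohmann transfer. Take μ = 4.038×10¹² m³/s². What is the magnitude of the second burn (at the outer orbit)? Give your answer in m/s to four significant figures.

r₁ = 2486 km = 2.486×10⁶ m.
r₂ = 10520 km = 1.052×10⁷ m.
Transfer ellipse a_t = (r₁ + r₂)/2 = 6.503×10⁶ m.
At r₁: circular v_c1 = √(μ/r₁) = 1274 m/s; transfer-periapsis v_p = √[μ(2/r₁ − 1/a_t)] = 1621 m/s.
At r₂: circular v_c2 = √(μ/r₂) = 619.5 m/s; transfer-apoapsis v_a = √[μ(2/r₂ − 1/a_t)] = 383.1 m/s.
Δv₂ = v_c2 − v_a = 236.5 m/s.

Δv ≈ 236.5 m/s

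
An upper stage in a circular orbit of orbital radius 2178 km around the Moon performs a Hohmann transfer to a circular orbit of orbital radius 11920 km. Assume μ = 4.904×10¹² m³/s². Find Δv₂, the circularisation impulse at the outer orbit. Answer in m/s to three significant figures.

Δv ≈ 285 m/s

r₁ = 2178 km = 2.178×10⁶ m.
r₂ = 11920 km = 1.192×10⁷ m.
Transfer ellipse a_t = (r₁ + r₂)/2 = 7.049×10⁶ m.
At r₁: circular v_c1 = √(μ/r₁) = 1501 m/s; transfer-perilune v_p = √[μ(2/r₁ − 1/a_t)] = 1951 m/s.
At r₂: circular v_c2 = √(μ/r₂) = 641.4 m/s; transfer-apolune v_a = √[μ(2/r₂ − 1/a_t)] = 356.5 m/s.
Δv₂ = v_c2 − v_a = 284.9 m/s.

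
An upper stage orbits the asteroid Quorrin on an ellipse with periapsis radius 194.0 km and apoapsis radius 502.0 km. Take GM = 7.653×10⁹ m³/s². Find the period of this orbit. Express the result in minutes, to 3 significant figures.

Semi-major axis a = (r_p + r_a)/2 = (194.00 + 502.00)/2 = 348.00 km = 3.480×10⁵ m.
By Kepler's third law T = 2π√(a³/μ) = 2π × 2.347×10³ = 1.474×10⁴ s.
= 245.7 minutes.

T ≈ 246 minutes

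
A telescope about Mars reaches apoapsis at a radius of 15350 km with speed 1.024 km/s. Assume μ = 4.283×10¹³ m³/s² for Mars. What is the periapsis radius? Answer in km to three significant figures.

r_a = 1.535×10⁷ m.
Specific energy ε = v²/2 − μ/r = -2.266×10⁶ J/kg, so a = −μ/(2ε) = 9.451×10⁶ m.
The apsides satisfy r_p + r_a = 2a, so the periapsis radius is 2a − r_a = 3.552×10⁶ m = 3551.6 km.

periapsis radius ≈ 3550 km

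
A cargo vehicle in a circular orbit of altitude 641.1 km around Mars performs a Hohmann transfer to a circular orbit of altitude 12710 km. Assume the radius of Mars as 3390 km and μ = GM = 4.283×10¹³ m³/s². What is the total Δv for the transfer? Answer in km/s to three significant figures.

Δv_total ≈ 1.46 km/s

r₁ = 3390 + 641.1 = 4031.1 km = 4.0311×10⁶ m.
r₂ = 3390 + 12710 = 16100 km = 1.6100×10⁷ m.
Transfer ellipse a_t = (r₁ + r₂)/2 = 1.007×10⁷ m.
At r₁: circular v_c1 = √(μ/r₁) = 3260 m/s; transfer-periapsis v_p = √[μ(2/r₁ − 1/a_t)] = 4122 m/s.
Δv₁ = v_p − v_c1 = 862.9 m/s.
At r₂: circular v_c2 = √(μ/r₂) = 1631 m/s; transfer-apoapsis v_a = √[μ(2/r₂ − 1/a_t)] = 1032 m/s.
Δv₂ = v_c2 − v_a = 598.8 m/s.
Total Δv = Δv₁ + Δv₂ = 1462 m/s = 1.462 km/s.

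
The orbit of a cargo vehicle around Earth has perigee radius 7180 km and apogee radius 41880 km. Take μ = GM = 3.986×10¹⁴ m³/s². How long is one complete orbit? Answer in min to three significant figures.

T ≈ 637 min

Semi-major axis a = (r_p + r_a)/2 = (7180.0 + 41880)/2 = 24530 km = 2.453×10⁷ m.
By Kepler's third law T = 2π√(a³/μ) = 2π × 6.085×10³ = 3.823×10⁴ s.
= 637.2 min.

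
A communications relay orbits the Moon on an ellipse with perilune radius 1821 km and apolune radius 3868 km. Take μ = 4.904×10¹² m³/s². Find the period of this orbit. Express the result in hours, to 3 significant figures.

Semi-major axis a = (r_p + r_a)/2 = (1821.0 + 3868.0)/2 = 2844.5 km = 2.844×10⁶ m.
By Kepler's third law T = 2π√(a³/μ) = 2π × 2.166×10³ = 1.361×10⁴ s.
= 3.781 hours.

T ≈ 3.78 hours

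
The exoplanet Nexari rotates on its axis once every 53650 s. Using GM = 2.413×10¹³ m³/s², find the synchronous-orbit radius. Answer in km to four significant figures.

r_sync ≈ 12070 km

A synchronous orbit has period T, so by Kepler's third law a = (μT²/4π²)^(1/3).
μT²/4π² = 2.413×10¹³ × (5.365×10⁴)² / 39.48 = 1.759×10²¹ m³.
a = 1.207×10⁷ m = 12072 km.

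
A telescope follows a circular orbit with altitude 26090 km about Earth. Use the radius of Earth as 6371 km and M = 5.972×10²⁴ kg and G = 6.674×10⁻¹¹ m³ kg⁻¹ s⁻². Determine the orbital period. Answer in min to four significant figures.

T ≈ 970.1 min

μ = GM = 6.674×10⁻¹¹ × 5.972×10²⁴ = 3.986×10¹⁴ m³/s².
r = 6371 + 26090 = 32461 km = 3.2461×10⁷ m.
Kepler's third law: T = 2π√(r³/μ) = 2π√((3.246×10⁷)³ / 3.986×10¹⁴).
r³/μ = 8.582×10⁷ s², so T = 2π × 9.264×10³ = 5.821×10⁴ s.
Converting: 5.821×10⁴ s ÷ 60.00 = 970.1 min.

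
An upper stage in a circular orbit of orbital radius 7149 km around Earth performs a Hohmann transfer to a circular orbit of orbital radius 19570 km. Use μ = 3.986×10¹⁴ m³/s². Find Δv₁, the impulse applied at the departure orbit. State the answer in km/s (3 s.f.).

Δv ≈ 1.57 km/s

r₁ = 7149 km = 7.149×10⁶ m.
r₂ = 19570 km = 1.957×10⁷ m.
Transfer ellipse a_t = (r₁ + r₂)/2 = 1.336×10⁷ m.
At r₁: circular v_c1 = √(μ/r₁) = 7467 m/s; transfer-perigee v_p = √[μ(2/r₁ − 1/a_t)] = 9037 m/s.
Δv₁ = v_p − v_c1 = 1570 m/s.
= 1.570 km/s.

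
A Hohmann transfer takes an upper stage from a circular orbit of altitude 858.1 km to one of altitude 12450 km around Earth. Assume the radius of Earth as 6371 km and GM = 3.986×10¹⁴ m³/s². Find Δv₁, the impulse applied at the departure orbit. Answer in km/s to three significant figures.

Δv ≈ 1.50 km/s

r₁ = 6371 + 858.1 = 7229.1 km = 7.2291×10⁶ m.
r₂ = 6371 + 12450 = 18821 km = 1.8821×10⁷ m.
Transfer ellipse a_t = (r₁ + r₂)/2 = 1.303×10⁷ m.
At r₁: circular v_c1 = √(μ/r₁) = 7426 m/s; transfer-perigee v_p = √[μ(2/r₁ − 1/a_t)] = 8926 m/s.
Δv₁ = v_p − v_c1 = 1501 m/s.
= 1.501 km/s.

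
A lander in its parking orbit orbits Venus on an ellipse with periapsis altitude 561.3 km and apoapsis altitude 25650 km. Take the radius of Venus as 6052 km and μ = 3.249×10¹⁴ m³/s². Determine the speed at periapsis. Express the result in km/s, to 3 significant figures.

v ≈ 9.02 km/s

r_p = 6052 + 561.3 = 6613.3 km = 6.6133×10⁶ m.
r_a = 6052 + 25650 = 31702 km = 3.1702×10⁷ m.
Semi-major axis a = (r_p + r_a)/2 = 19158 km = 1.916×10⁷ m.
Vis-viva: v² = μ(2/r − 1/a) = 3.249×10¹⁴ × (3.024×10⁻⁷ − 5.220×10⁻⁸) = 8.130×10⁷ m²/s².
v = 9016 m/s = 9.016 km/s.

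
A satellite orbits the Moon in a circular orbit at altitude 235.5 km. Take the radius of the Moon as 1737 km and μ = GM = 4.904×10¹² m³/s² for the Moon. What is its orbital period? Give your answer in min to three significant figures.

r = 1737 + 235.5 = 1972.5 km = 1.9725×10⁶ m.
Kepler's third law: T = 2π√(r³/μ) = 2π√((1.972×10⁶)³ / 4.904×10¹²).
r³/μ = 1.565×10⁶ s², so T = 2π × 1.251×10³ = 7.860×10³ s.
Converting: 7.860×10³ s ÷ 60.00 = 131.0 min.

T ≈ 131 min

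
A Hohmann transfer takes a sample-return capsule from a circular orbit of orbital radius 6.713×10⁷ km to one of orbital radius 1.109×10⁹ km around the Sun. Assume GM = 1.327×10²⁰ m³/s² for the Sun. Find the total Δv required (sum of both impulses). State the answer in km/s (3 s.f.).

r₁ = 6.713×10⁷ km = 6.713×10¹⁰ m.
r₂ = 1.109×10⁹ km = 1.109×10¹² m.
Transfer ellipse a_t = (r₁ + r₂)/2 = 5.881×10¹¹ m.
At r₁: circular v_c1 = √(μ/r₁) = 44460 m/s; transfer-perihelion v_p = √[μ(2/r₁ − 1/a_t)] = 61060 m/s.
Δv₁ = v_p − v_c1 = 16600 m/s.
At r₂: circular v_c2 = √(μ/r₂) = 10940 m/s; transfer-aphelion v_a = √[μ(2/r₂ − 1/a_t)] = 3696 m/s.
Δv₂ = v_c2 − v_a = 7243 m/s.
Total Δv = Δv₁ + Δv₂ = 23840 m/s = 23.84 km/s.

Δv_total ≈ 23.8 km/s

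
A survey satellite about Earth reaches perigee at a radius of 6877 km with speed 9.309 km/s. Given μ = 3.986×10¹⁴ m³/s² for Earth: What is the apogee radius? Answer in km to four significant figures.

r_p = 6.877×10⁶ m.
Specific energy ε = v²/2 − μ/r = -1.463×10⁷ J/kg, so a = −μ/(2ε) = 1.362×10⁷ m.
The apsides satisfy r_p + r_a = 2a, so the apogee radius is 2a − r_p = 2.036×10⁷ m = 20364 km.

apogee radius ≈ 20360 km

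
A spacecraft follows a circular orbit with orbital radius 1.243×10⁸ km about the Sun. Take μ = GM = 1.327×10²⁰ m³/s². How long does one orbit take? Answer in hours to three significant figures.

r = 1.243×10⁸ km = 1.243×10¹¹ m.
Kepler's third law: T = 2π√(r³/μ) = 2π√((1.243×10¹¹)³ / 1.327×10²⁰).
r³/μ = 1.447×10¹³ s², so T = 2π × 3.804×10⁶ = 2.390×10⁷ s.
Converting: 2.390×10⁷ s ÷ 3600 = 6640 hours.

T ≈ 6640 hours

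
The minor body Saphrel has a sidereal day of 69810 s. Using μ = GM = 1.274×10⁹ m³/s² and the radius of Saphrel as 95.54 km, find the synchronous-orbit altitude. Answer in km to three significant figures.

A synchronous orbit has period T, so by Kepler's third law a = (μT²/4π²)^(1/3).
μT²/4π² = 1.274×10⁹ × (6.981×10⁴)² / 39.48 = 1.573×10¹⁷ m³.
a = 5.398×10⁵ m = 539.78 km.
Altitude h = a − R = 539.78 − 95.54 = 444.24 km.

h_sync ≈ 444 km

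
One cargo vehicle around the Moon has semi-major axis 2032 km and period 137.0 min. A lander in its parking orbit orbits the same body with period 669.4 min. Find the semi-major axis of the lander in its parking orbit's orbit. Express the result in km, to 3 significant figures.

Kepler's third law: a³ ∝ T², so a₂ = a₁ (T₂/T₁)^(2/3).
T₂/T₁ = 4.886, (T₂/T₁)^(2/3) = 2.879.
a₂ = 2032 × 2.879 = 5851 km.

a₂ ≈ 5850 km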